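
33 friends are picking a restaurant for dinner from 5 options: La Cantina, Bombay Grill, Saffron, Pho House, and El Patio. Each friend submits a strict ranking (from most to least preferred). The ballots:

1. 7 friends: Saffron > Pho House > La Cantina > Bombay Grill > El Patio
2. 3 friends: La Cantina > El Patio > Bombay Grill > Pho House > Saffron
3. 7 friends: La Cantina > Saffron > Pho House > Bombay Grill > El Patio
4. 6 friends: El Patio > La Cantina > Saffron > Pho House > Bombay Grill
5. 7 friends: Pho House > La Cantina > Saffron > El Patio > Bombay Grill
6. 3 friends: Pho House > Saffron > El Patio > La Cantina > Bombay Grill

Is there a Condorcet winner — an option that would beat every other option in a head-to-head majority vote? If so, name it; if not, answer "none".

none

Checking pairwise contests:
Pho House beats La Cantina 17–16.
La Cantina beats Bombay Grill 33–0.
La Cantina beats Saffron 23–10.
Saffron beats Pho House 20–13.
La Cantina beats El Patio 24–9.
Every option loses at least one head-to-head, so there is no Condorcet winner.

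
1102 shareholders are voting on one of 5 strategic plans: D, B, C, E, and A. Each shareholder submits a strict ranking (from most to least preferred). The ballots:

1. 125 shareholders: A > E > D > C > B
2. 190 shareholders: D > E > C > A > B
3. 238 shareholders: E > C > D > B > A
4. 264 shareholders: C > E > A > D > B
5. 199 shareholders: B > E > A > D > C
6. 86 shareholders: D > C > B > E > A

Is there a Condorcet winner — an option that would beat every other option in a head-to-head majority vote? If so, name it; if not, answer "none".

E vs D: 826–276 for E.
E vs B: 817–285 for E.
E vs C: 752–350 for E.
E vs A: 977–125 for E.
E beats every other option head-to-head.

E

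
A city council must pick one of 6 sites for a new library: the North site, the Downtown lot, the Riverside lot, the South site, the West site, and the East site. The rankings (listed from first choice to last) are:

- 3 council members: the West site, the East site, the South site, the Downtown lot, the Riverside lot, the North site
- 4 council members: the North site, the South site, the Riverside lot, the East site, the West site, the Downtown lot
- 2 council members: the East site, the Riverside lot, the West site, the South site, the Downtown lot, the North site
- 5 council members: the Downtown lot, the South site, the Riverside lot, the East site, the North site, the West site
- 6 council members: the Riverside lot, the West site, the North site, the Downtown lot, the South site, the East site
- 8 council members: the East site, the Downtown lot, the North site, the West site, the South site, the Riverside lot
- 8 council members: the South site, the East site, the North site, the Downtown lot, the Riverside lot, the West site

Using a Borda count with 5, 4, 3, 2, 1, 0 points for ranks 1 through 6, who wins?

the East site

the North site: 3·0 + 4·5 + 2·0 + 5·1 + 6·3 + 8·3 + 8·3 = 91
the Downtown lot: 3·2 + 4·0 + 2·1 + 5·5 + 6·2 + 8·4 + 8·2 = 93
the Riverside lot: 3·1 + 4·3 + 2·4 + 5·3 + 6·5 + 8·0 + 8·1 = 76
the South site: 3·3 + 4·4 + 2·2 + 5·4 + 6·1 + 8·1 + 8·5 = 103
the West site: 3·5 + 4·1 + 2·3 + 5·0 + 6·4 + 8·2 + 8·0 = 65
the East site: 3·4 + 4·2 + 2·5 + 5·2 + 6·0 + 8·5 + 8·4 = 112
the East site has the highest Borda score (112).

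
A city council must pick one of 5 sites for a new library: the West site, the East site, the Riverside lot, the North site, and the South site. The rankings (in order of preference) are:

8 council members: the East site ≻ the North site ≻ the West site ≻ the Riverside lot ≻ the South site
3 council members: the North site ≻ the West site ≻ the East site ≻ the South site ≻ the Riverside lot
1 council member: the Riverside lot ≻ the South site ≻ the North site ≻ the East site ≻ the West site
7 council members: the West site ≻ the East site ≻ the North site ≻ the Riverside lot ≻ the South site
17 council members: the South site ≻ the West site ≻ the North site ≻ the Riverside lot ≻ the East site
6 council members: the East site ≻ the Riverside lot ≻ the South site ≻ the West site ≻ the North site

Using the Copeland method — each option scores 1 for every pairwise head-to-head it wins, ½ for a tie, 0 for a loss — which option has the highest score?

the West site: beats the East site, the Riverside lot, and the North site; loses to the South site → score 3.
the East site: beats the Riverside lot and the South site; ties the North site; loses to the West site → score 2.5.
the Riverside lot: beats the South site; loses to the West site, the East site, and the North site → score 1.
the North site: beats the Riverside lot; ties the East site; loses to the West site and the South site → score 1.5.
the South site: beats the West site and the North site; loses to the East site and the Riverside lot → score 2.
the West site has the best pairwise record.

the West site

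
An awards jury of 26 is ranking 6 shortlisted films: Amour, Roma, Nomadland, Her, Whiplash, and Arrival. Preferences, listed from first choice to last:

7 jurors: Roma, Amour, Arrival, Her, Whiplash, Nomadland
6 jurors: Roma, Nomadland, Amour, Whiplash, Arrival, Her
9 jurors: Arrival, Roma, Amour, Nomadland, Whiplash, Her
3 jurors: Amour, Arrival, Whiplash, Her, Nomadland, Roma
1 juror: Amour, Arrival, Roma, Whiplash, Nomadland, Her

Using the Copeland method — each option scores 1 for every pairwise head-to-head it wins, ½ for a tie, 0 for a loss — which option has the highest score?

Amour: beats Nomadland, Her, Whiplash, and Arrival; loses to Roma → score 4.
Roma: beats Amour, Nomadland, Her, and Whiplash; ties Arrival → score 4.5.
Nomadland: beats Her and Whiplash; loses to Amour, Roma, and Arrival → score 2.
Her: loses to Amour, Roma, Nomadland, Whiplash, and Arrival → score 0.
Whiplash: beats Her; loses to Amour, Roma, Nomadland, and Arrival → score 1.
Arrival: beats Nomadland, Her, and Whiplash; ties Roma; loses to Amour → score 3.5.
Roma has the best pairwise record.

Roma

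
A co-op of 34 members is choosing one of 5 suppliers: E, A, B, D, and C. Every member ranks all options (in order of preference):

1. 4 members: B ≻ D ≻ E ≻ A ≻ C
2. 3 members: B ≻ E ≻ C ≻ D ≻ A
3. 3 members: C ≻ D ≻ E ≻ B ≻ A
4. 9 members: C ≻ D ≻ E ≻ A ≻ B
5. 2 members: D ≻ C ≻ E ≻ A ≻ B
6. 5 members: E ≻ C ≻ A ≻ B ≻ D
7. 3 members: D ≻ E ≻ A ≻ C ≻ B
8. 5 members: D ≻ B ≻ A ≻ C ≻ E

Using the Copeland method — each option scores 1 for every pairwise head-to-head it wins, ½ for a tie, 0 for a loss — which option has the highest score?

E: beats A and B; loses to D and C → score 2.
A: beats B; loses to E, D, and C → score 1.
B: loses to E, A, D, and C → score 0.
D: beats E, A, and B; loses to C → score 3.
C: beats E, A, B, and D → score 4.
C has the best pairwise record.

C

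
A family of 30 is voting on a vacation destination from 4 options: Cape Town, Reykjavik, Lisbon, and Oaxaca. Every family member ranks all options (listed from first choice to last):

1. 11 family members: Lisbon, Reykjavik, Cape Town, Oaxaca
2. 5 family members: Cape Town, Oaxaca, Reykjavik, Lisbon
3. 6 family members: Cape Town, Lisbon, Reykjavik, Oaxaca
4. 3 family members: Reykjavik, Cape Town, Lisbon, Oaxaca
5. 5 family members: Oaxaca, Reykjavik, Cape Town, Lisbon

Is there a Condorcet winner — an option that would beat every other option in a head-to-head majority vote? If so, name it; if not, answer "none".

none

Checking pairwise contests:
Reykjavik beats Cape Town 19–11.
Lisbon beats Reykjavik 17–13.
Cape Town beats Lisbon 19–11.
Cape Town beats Oaxaca 25–5.
Every option loses at least one head-to-head, so there is no Condorcet winner.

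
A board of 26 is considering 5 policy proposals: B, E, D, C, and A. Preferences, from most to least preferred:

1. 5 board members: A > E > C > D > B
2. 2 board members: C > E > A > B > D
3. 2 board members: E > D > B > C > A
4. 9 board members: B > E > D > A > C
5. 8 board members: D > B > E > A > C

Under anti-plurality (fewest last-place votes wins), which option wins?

E

Last-place votes: B 5, E 0, D 2, C 17, A 2.
E is ranked last by the fewest voters, so E wins.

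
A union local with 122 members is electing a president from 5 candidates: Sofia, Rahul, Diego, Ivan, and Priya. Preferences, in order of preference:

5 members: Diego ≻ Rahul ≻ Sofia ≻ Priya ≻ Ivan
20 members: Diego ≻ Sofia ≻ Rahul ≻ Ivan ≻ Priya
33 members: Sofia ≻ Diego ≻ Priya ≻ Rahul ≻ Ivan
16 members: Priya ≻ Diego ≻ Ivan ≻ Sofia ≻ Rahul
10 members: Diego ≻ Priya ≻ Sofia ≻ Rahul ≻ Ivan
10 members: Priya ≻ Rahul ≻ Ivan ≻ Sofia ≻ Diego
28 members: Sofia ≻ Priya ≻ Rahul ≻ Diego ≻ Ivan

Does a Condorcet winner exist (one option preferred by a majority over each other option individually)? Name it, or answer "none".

Sofia vs Rahul: 107–15 for Sofia.
Sofia vs Diego: 71–51 for Sofia.
Sofia vs Ivan: 96–26 for Sofia.
Sofia vs Priya: 86–36 for Sofia.
Sofia beats every other option head-to-head.

Sofia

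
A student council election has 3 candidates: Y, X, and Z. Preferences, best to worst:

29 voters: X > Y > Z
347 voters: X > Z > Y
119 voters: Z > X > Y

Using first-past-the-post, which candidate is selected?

First-place votes: Y 0, X 376, Z 119.
X has the most first-place votes.

X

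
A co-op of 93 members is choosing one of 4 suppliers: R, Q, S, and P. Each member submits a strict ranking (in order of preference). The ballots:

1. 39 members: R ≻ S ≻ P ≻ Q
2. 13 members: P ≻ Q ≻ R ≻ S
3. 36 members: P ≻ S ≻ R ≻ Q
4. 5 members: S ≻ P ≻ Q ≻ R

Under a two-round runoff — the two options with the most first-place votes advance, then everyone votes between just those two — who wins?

P

Round 1 first-place votes: R 39, Q 0, S 5, P 49.
P and R advance.
Runoff: P is preferred to R by 54 voters; R by 39.
P wins the runoff.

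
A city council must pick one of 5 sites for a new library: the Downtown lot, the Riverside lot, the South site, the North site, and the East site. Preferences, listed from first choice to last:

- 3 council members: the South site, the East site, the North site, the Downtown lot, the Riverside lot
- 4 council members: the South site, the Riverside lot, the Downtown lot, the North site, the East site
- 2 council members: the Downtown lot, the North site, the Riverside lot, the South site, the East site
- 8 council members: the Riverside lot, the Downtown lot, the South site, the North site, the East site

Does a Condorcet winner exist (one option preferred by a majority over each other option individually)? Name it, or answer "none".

the Riverside lot vs the Downtown lot: 12–5 for the Riverside lot.
the Riverside lot vs the South site: 10–7 for the Riverside lot.
the Riverside lot vs the North site: 12–5 for the Riverside lot.
the Riverside lot vs the East site: 14–3 for the Riverside lot.
the Riverside lot beats every other option head-to-head.

the Riverside lot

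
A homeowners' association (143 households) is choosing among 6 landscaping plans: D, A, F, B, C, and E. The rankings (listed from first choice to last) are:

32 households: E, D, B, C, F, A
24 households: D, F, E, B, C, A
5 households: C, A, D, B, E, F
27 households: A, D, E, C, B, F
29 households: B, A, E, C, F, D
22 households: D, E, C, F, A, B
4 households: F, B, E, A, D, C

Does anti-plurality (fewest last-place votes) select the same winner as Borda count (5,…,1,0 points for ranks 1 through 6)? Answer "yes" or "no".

yes

Anti-plurality — last-place votes: D 29, A 56, F 32, B 22, C 4, E 0. Winner: E.
Borda — scores: D 485, A 301, F 221, B 342, C 291, E 505. Winner: E.
The two methods agree.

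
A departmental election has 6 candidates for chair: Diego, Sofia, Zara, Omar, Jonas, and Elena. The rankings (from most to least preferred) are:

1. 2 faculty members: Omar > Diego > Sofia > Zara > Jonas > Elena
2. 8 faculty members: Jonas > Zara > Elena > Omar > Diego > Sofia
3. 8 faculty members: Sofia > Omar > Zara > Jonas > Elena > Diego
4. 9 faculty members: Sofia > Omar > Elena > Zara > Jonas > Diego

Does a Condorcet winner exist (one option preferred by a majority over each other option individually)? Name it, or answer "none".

Sofia vs Diego: 17–10 for Sofia.
Sofia vs Zara: 19–8 for Sofia.
Sofia vs Omar: 17–10 for Sofia.
Sofia vs Jonas: 19–8 for Sofia.
Sofia vs Elena: 19–8 for Sofia.
Sofia beats every other option head-to-head.

Sofia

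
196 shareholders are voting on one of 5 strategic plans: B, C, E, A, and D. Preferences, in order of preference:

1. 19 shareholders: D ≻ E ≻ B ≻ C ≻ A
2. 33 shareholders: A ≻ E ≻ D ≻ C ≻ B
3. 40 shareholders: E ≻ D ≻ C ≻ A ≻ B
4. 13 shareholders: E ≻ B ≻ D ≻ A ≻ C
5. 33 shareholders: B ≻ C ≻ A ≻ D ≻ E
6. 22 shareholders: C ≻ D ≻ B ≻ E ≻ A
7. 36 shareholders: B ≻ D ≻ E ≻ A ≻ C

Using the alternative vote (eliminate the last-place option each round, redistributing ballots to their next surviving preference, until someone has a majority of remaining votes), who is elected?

Round 1: B 69, C 22, E 53, A 33, D 19. Eliminate D.
Round 2: B 69, C 22, E 72, A 33. Eliminate C.
Round 3: B 91, E 72, A 33. Eliminate A.
Round 4: B 91, E 105. E has a majority.

E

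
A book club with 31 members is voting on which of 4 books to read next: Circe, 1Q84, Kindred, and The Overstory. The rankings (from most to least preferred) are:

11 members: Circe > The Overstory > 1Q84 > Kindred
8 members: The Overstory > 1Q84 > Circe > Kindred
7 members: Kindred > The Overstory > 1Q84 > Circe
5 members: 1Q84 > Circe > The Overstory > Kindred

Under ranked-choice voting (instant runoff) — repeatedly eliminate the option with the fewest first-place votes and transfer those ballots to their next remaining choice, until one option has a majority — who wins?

Round 1: Circe 11, 1Q84 5, Kindred 7, The Overstory 8. Eliminate 1Q84.
Round 2: Circe 16, Kindred 7, The Overstory 8. Circe has a majority.

Circe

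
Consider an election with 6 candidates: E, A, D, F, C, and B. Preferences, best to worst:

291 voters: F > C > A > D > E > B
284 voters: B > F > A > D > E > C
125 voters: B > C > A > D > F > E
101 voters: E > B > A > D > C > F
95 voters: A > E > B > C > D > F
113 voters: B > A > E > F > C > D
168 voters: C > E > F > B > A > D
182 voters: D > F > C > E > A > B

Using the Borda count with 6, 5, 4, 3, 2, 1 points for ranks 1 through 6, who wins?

F

E: 291·2 + 284·2 + 125·1 + 101·6 + 95·5 + 113·4 + 168·5 + 182·3 = 4194
A: 291·4 + 284·4 + 125·4 + 101·4 + 95·6 + 113·5 + 168·2 + 182·2 = 5039
D: 291·3 + 284·3 + 125·3 + 101·3 + 95·2 + 113·1 + 168·1 + 182·6 = 3966
F: 291·6 + 284·5 + 125·2 + 101·1 + 95·1 + 113·3 + 168·4 + 182·5 = 5533
C: 291·5 + 284·1 + 125·5 + 101·2 + 95·3 + 113·2 + 168·6 + 182·4 = 4813
B: 291·1 + 284·6 + 125·6 + 101·5 + 95·4 + 113·6 + 168·3 + 182·1 = 4994
F has the highest Borda score (5533).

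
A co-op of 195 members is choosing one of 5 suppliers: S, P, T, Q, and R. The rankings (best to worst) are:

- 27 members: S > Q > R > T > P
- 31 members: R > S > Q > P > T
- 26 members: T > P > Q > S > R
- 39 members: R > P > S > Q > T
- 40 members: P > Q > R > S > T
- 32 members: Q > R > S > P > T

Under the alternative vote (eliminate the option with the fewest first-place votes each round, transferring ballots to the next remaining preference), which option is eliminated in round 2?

S

Round 1: S 27, P 40, T 26, Q 32, R 70. Eliminate T.
Round 2: S 27, P 66, Q 32, R 70. Eliminate S.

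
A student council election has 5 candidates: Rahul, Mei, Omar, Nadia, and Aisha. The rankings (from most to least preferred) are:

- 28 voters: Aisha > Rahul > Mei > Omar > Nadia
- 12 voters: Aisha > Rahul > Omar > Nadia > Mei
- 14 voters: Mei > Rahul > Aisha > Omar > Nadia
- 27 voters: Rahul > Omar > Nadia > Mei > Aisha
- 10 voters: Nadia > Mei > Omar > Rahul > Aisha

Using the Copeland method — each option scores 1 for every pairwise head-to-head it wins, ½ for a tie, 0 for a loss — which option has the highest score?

Rahul

Rahul: beats Mei, Omar, Nadia, and Aisha → score 4.
Mei: beats Omar and Aisha; loses to Rahul and Nadia → score 2.
Omar: beats Nadia; loses to Rahul, Mei, and Aisha → score 1.
Nadia: beats Mei; loses to Rahul, Omar, and Aisha → score 1.
Aisha: beats Omar and Nadia; loses to Rahul and Mei → score 2.
Rahul has the best pairwise record.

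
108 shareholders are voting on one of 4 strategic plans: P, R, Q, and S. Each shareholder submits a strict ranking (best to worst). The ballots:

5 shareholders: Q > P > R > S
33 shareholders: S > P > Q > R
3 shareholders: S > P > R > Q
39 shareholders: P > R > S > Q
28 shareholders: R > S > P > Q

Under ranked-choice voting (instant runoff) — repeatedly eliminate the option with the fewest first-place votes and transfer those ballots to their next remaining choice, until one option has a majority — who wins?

S

Round 1: P 39, R 28, Q 5, S 36. Eliminate Q.
Round 2: P 44, R 28, S 36. Eliminate R.
Round 3: P 44, S 64. S has a majority.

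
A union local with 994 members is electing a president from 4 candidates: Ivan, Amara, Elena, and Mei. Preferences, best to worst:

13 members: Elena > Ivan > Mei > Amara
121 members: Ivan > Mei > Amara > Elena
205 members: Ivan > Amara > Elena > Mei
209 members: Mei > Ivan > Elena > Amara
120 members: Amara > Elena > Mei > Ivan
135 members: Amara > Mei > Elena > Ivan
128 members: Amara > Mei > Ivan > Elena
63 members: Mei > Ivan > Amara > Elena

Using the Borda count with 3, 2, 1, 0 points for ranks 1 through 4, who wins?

Ivan: 13·2 + 121·3 + 205·3 + 209·2 + 120·0 + 135·0 + 128·1 + 63·2 = 1676
Amara: 13·0 + 121·1 + 205·2 + 209·0 + 120·3 + 135·3 + 128·3 + 63·1 = 1743
Elena: 13·3 + 121·0 + 205·1 + 209·1 + 120·2 + 135·1 + 128·0 + 63·0 = 828
Mei: 13·1 + 121·2 + 205·0 + 209·3 + 120·1 + 135·2 + 128·2 + 63·3 = 1717
Amara has the highest Borda score (1743).

Amara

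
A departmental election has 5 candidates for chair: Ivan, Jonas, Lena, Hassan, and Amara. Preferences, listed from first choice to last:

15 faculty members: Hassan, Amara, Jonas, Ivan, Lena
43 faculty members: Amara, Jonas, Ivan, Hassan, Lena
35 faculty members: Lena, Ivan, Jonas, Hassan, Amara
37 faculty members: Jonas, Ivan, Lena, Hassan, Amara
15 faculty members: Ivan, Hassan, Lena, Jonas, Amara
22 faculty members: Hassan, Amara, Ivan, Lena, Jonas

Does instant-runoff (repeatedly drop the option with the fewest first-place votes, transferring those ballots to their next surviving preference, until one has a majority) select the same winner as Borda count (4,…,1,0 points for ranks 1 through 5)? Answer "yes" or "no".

no

Instant-runoff — R1 Ivan 15, Jonas 37, Lena 35, Hassan 37, Amara 43 (Ivan out); R2 Jonas 37, Lena 35, Hassan 52, Amara 43 (Lena out); R3 Jonas 72, Hassan 52, Amara 43 (Amara out); R4 Jonas 115, Hassan 52 (Jonas winner). Winner: Jonas.
Borda — scores: Ivan 421, Jonas 392, Lena 266, Hassan 308, Amara 283. Winner: Ivan.
The two methods disagree.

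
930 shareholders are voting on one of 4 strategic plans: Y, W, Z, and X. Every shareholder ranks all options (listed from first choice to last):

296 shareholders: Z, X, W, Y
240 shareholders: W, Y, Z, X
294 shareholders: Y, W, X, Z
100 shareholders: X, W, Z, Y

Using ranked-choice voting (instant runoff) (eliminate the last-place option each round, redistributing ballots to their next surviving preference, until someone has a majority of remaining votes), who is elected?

Round 1: Y 294, W 240, Z 296, X 100. Eliminate X.
Round 2: Y 294, W 340, Z 296. Eliminate Y.
Round 3: W 634, Z 296. W has a majority.

W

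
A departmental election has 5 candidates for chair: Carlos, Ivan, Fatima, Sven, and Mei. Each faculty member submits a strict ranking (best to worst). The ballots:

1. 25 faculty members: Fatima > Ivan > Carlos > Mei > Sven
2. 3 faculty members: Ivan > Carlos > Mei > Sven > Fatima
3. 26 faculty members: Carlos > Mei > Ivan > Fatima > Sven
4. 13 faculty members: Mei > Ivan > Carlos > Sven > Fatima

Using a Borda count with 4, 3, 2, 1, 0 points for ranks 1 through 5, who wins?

Carlos: 25·2 + 3·3 + 26·4 + 13·2 = 189
Ivan: 25·3 + 3·4 + 26·2 + 13·3 = 178
Fatima: 25·4 + 3·0 + 26·1 + 13·0 = 126
Sven: 25·0 + 3·1 + 26·0 + 13·1 = 16
Mei: 25·1 + 3·2 + 26·3 + 13·4 = 161
Carlos has the highest Borda score (189).

Carlos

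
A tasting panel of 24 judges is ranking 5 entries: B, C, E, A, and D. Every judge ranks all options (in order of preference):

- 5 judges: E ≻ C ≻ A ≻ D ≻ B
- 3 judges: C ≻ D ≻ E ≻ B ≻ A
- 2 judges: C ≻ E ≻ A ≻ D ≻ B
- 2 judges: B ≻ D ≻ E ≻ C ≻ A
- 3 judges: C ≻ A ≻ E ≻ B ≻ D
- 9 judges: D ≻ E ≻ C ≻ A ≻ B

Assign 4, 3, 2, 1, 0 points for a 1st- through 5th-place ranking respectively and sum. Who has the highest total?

B: 5·0 + 3·1 + 2·0 + 2·4 + 3·1 + 9·0 = 14
C: 5·3 + 3·4 + 2·4 + 2·1 + 3·4 + 9·2 = 67
E: 5·4 + 3·2 + 2·3 + 2·2 + 3·2 + 9·3 = 69
A: 5·2 + 3·0 + 2·2 + 2·0 + 3·3 + 9·1 = 32
D: 5·1 + 3·3 + 2·1 + 2·3 + 3·0 + 9·4 = 58
E has the highest Borda score (69).

E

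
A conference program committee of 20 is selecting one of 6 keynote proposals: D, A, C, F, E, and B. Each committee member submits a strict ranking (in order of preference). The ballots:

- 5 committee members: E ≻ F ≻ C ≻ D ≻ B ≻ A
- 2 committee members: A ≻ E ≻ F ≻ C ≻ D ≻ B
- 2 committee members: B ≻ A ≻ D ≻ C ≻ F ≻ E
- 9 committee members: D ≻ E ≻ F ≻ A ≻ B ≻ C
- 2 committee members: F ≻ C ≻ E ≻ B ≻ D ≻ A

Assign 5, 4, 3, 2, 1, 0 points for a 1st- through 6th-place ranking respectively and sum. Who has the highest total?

D: 5·2 + 2·1 + 2·3 + 9·5 + 2·1 = 65
A: 5·0 + 2·5 + 2·4 + 9·2 + 2·0 = 36
C: 5·3 + 2·2 + 2·2 + 9·0 + 2·4 = 31
F: 5·4 + 2·3 + 2·1 + 9·3 + 2·5 = 65
E: 5·5 + 2·4 + 2·0 + 9·4 + 2·3 = 75
B: 5·1 + 2·0 + 2·5 + 9·1 + 2·2 = 28
E has the highest Borda score (75).

E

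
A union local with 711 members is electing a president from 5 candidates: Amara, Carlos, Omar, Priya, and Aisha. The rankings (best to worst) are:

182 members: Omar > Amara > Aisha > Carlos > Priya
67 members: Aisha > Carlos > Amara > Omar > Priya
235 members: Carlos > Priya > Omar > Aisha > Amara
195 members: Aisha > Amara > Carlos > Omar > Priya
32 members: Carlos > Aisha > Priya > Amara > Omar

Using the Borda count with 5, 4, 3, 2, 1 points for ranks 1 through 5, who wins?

Amara: 182·4 + 67·3 + 235·1 + 195·4 + 32·2 = 2008
Carlos: 182·2 + 67·4 + 235·5 + 195·3 + 32·5 = 2552
Omar: 182·5 + 67·2 + 235·3 + 195·2 + 32·1 = 2171
Priya: 182·1 + 67·1 + 235·4 + 195·1 + 32·3 = 1480
Aisha: 182·3 + 67·5 + 235·2 + 195·5 + 32·4 = 2454
Carlos has the highest Borda score (2552).

Carlos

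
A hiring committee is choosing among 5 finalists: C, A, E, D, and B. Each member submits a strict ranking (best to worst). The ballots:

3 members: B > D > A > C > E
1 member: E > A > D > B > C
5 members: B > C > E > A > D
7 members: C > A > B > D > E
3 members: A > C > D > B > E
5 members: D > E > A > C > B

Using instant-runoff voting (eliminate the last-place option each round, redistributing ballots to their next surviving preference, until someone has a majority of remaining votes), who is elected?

C

Round 1: C 7, A 3, E 1, D 5, B 8. Eliminate E.
Round 2: C 7, A 4, D 5, B 8. Eliminate A.
Round 3: C 10, D 6, B 8. Eliminate D.
Round 4: C 15, B 9. C has a majority.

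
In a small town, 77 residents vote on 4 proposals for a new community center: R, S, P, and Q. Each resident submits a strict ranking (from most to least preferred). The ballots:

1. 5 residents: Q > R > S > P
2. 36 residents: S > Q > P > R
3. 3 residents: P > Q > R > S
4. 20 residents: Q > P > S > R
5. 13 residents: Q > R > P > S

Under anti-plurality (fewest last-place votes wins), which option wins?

Last-place votes: R 56, S 16, P 5, Q 0.
Q is ranked last by the fewest voters, so Q wins.

Q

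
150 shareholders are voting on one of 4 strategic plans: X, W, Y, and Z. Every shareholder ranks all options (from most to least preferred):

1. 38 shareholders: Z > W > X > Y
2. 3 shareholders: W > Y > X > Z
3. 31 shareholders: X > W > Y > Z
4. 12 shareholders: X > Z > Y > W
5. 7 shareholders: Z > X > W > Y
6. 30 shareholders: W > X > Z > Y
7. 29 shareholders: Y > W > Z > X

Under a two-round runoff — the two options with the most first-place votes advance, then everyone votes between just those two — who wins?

X

Round 1 first-place votes: X 43, W 33, Y 29, Z 45.
Z and X advance.
Runoff: Z is preferred to X by 74 voters; X by 76.
X wins the runoff.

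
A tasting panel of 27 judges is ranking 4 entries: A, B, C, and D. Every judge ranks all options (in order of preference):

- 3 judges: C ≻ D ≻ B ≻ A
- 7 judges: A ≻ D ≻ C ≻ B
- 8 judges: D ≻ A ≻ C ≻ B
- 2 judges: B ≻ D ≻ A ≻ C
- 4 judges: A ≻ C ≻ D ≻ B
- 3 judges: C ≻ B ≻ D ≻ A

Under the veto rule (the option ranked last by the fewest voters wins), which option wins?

Last-place votes: A 6, B 19, C 2, D 0.
D is ranked last by the fewest voters, so D wins.

D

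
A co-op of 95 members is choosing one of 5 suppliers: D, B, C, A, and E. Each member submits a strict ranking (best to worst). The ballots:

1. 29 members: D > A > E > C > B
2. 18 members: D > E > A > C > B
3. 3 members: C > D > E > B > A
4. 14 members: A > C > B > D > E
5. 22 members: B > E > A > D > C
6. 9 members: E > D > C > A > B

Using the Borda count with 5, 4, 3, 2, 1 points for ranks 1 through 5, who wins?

D

D: 29·5 + 18·5 + 3·4 + 14·2 + 22·2 + 9·4 = 355
B: 29·1 + 18·1 + 3·2 + 14·3 + 22·5 + 9·1 = 214
C: 29·2 + 18·2 + 3·5 + 14·4 + 22·1 + 9·3 = 214
A: 29·4 + 18·3 + 3·1 + 14·5 + 22·3 + 9·2 = 327
E: 29·3 + 18·4 + 3·3 + 14·1 + 22·4 + 9·5 = 315
D has the highest Borda score (355).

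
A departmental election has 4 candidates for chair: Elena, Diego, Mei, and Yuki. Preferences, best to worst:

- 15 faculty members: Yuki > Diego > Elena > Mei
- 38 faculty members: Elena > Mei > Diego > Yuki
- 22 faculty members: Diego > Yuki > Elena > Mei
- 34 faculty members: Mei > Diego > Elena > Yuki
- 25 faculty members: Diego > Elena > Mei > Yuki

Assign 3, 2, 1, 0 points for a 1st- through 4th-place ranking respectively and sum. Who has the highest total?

Diego

Elena: 15·1 + 38·3 + 22·1 + 34·1 + 25·2 = 235
Diego: 15·2 + 38·1 + 22·3 + 34·2 + 25·3 = 277
Mei: 15·0 + 38·2 + 22·0 + 34·3 + 25·1 = 203
Yuki: 15·3 + 38·0 + 22·2 + 34·0 + 25·0 = 89
Diego has the highest Borda score (277).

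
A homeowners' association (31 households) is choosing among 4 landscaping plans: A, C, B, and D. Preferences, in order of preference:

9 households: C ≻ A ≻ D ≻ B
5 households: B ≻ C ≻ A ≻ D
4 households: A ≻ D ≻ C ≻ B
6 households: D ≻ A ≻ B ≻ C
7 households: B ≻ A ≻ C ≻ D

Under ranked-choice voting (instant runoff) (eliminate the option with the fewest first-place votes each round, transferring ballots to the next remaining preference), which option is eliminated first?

A

Round 1: A 4, C 9, B 12, D 6. Eliminate A.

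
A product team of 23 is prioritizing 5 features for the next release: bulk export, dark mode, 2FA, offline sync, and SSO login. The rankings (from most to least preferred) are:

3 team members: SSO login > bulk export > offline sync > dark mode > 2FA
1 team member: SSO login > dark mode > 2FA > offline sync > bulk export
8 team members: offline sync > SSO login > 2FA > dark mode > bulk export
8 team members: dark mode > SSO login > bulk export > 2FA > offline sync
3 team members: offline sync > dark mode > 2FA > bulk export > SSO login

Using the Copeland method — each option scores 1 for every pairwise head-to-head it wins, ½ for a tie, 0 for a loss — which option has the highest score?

bulk export: loses to dark mode, 2FA, offline sync, and SSO login → score 0.
dark mode: beats bulk export and 2FA; loses to offline sync and SSO login → score 2.
2FA: beats bulk export; loses to dark mode, offline sync, and SSO login → score 1.
offline sync: beats bulk export, dark mode, and 2FA; loses to SSO login → score 3.
SSO login: beats bulk export, dark mode, 2FA, and offline sync → score 4.
SSO login has the best pairwise record.

SSO login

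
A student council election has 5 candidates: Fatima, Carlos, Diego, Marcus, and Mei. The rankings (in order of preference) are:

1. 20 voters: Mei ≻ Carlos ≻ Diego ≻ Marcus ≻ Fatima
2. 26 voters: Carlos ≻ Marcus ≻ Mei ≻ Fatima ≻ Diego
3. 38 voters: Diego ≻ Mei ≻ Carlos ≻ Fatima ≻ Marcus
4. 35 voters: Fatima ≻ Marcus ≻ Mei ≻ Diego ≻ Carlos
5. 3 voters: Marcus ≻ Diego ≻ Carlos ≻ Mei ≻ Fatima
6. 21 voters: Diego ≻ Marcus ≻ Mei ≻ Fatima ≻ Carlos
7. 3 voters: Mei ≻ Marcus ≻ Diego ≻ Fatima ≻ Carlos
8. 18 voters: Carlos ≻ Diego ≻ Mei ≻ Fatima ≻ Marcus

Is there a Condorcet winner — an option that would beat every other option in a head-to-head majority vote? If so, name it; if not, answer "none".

Checking pairwise contests:
Carlos beats Fatima 105–59.
Diego beats Carlos 100–64.
Mei beats Diego 84–80.
Fatima beats Marcus 91–73.
Marcus beats Mei 85–79.
Every option loses at least one head-to-head, so there is no Condorcet winner.

none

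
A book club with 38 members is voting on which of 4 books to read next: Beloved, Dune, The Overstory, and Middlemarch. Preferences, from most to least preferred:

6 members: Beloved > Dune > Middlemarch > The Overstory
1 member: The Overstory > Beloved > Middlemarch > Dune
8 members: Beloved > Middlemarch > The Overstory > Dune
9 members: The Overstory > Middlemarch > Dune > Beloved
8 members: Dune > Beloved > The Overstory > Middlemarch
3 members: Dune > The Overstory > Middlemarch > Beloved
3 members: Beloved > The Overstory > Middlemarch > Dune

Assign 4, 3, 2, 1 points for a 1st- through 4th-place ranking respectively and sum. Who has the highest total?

Beloved: 6·4 + 1·3 + 8·4 + 9·1 + 8·3 + 3·1 + 3·4 = 107
Dune: 6·3 + 1·1 + 8·1 + 9·2 + 8·4 + 3·4 + 3·1 = 92
The Overstory: 6·1 + 1·4 + 8·2 + 9·4 + 8·2 + 3·3 + 3·3 = 96
Middlemarch: 6·2 + 1·2 + 8·3 + 9·3 + 8·1 + 3·2 + 3·2 = 85
Beloved has the highest Borda score (107).

Beloved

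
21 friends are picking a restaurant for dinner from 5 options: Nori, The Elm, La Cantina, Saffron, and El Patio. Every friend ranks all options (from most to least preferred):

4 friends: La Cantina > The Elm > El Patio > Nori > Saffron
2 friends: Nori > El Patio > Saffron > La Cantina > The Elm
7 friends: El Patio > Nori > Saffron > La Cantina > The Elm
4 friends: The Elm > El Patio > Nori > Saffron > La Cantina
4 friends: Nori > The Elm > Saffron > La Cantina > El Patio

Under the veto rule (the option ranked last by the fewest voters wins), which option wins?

Last-place votes: Nori 0, The Elm 9, La Cantina 4, Saffron 4, El Patio 4.
Nori is ranked last by the fewest voters, so Nori wins.

Nori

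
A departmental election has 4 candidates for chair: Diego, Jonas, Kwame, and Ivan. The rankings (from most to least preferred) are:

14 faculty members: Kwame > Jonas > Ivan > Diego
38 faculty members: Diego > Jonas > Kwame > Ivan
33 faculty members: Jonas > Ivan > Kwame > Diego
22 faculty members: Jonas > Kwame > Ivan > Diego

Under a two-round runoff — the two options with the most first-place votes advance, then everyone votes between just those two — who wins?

Jonas

Round 1 first-place votes: Diego 38, Jonas 55, Kwame 14, Ivan 0.
Jonas and Diego advance.
Runoff: Jonas is preferred to Diego by 69 voters; Diego by 38.
Jonas wins the runoff.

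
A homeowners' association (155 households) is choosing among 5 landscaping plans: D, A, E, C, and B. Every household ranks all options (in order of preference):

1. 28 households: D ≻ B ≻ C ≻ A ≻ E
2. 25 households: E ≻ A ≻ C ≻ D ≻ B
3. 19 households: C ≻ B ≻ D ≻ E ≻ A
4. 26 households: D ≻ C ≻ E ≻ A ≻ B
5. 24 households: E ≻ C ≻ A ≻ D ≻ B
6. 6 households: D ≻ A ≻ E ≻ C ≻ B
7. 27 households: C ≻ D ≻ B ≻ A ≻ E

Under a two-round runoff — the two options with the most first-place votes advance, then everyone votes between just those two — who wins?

Round 1 first-place votes: D 60, A 0, E 49, C 46, B 0.
D and E advance.
Runoff: D is preferred to E by 106 voters; E by 49.
D wins the runoff.

D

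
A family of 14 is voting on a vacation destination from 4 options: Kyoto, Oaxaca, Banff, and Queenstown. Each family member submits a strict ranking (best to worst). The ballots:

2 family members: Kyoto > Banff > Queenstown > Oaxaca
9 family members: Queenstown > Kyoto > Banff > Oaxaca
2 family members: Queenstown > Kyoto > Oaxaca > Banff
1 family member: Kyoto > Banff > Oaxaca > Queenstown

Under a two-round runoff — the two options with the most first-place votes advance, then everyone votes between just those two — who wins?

Round 1 first-place votes: Kyoto 3, Oaxaca 0, Banff 0, Queenstown 11.
Queenstown and Kyoto advance.
Runoff: Queenstown is preferred to Kyoto by 11 voters; Kyoto by 3.
Queenstown wins the runoff.

Queenstown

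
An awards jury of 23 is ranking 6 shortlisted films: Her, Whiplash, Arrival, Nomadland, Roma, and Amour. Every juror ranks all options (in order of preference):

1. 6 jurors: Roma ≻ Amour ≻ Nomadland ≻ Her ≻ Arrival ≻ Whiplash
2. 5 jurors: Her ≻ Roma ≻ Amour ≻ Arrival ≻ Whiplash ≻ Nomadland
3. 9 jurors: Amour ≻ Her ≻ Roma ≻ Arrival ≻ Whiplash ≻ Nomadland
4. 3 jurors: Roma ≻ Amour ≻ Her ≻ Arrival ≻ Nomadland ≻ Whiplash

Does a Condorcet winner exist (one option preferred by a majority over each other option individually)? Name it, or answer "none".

none

Checking pairwise contests:
Amour beats Her 18–5.
Her beats Whiplash 23–0.
Her beats Arrival 23–0.
Her beats Nomadland 17–6.
Her beats Roma 14–9.
Roma beats Amour 14–9.
Every option loses at least one head-to-head, so there is no Condorcet winner.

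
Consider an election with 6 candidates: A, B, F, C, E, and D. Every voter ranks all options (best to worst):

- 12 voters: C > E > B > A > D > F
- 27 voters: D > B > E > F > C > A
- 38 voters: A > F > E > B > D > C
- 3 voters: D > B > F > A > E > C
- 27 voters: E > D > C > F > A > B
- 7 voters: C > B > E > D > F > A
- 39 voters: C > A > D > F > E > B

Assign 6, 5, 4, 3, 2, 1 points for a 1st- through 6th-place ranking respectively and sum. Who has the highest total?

E

A: 12·3 + 27·1 + 38·6 + 3·3 + 27·2 + 7·1 + 39·5 = 556
B: 12·4 + 27·5 + 38·3 + 3·5 + 27·1 + 7·5 + 39·1 = 413
F: 12·1 + 27·3 + 38·5 + 3·4 + 27·3 + 7·2 + 39·3 = 507
C: 12·6 + 27·2 + 38·1 + 3·1 + 27·4 + 7·6 + 39·6 = 551
E: 12·5 + 27·4 + 38·4 + 3·2 + 27·6 + 7·4 + 39·2 = 594
D: 12·2 + 27·6 + 38·2 + 3·6 + 27·5 + 7·3 + 39·4 = 592
E has the highest Borda score (594).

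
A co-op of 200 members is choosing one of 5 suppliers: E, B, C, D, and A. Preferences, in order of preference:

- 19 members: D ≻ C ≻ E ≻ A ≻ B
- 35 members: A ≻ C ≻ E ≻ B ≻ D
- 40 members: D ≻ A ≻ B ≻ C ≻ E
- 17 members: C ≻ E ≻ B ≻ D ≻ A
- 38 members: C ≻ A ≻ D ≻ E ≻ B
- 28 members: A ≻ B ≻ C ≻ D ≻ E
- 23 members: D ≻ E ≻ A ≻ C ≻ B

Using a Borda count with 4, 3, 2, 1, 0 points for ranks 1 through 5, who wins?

E: 19·2 + 35·2 + 40·0 + 17·3 + 38·1 + 28·0 + 23·3 = 266
B: 19·0 + 35·1 + 40·2 + 17·2 + 38·0 + 28·3 + 23·0 = 233
C: 19·3 + 35·3 + 40·1 + 17·4 + 38·4 + 28·2 + 23·1 = 501
D: 19·4 + 35·0 + 40·4 + 17·1 + 38·2 + 28·1 + 23·4 = 449
A: 19·1 + 35·4 + 40·3 + 17·0 + 38·3 + 28·4 + 23·2 = 551
A has the highest Borda score (551).

A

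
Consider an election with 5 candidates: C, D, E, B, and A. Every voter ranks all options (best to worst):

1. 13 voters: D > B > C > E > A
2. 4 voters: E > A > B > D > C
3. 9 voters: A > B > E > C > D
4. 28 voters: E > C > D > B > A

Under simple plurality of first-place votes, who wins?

E

First-place votes: C 0, D 13, E 32, B 0, A 9.
E has the most first-place votes.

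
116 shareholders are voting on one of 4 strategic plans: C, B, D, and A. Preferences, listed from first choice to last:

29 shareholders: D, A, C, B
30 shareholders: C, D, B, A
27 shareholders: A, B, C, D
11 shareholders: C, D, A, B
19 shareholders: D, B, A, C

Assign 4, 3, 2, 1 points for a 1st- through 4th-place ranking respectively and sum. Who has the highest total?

C: 29·2 + 30·4 + 27·2 + 11·4 + 19·1 = 295
B: 29·1 + 30·2 + 27·3 + 11·1 + 19·3 = 238
D: 29·4 + 30·3 + 27·1 + 11·3 + 19·4 = 342
A: 29·3 + 30·1 + 27·4 + 11·2 + 19·2 = 285
D has the highest Borda score (342).

D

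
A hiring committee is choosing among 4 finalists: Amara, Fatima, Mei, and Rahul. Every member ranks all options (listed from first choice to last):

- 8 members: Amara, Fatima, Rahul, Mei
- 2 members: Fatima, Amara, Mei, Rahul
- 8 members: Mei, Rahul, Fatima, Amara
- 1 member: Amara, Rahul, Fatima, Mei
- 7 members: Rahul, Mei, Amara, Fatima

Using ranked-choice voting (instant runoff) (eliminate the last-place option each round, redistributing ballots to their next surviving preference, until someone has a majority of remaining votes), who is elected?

Mei

Round 1: Amara 9, Fatima 2, Mei 8, Rahul 7. Eliminate Fatima.
Round 2: Amara 11, Mei 8, Rahul 7. Eliminate Rahul.
Round 3: Amara 11, Mei 15. Mei has a majority.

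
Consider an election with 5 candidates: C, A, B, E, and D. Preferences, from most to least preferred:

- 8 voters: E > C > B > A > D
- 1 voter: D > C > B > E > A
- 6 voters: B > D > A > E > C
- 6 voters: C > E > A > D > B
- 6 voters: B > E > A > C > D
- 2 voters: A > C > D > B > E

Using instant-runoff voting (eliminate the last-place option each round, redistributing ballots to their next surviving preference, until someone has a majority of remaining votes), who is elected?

Round 1: C 6, A 2, B 12, E 8, D 1. Eliminate D.
Round 2: C 7, A 2, B 12, E 8. Eliminate A.
Round 3: C 9, B 12, E 8. Eliminate E.
Round 4: C 17, B 12. C has a majority.

C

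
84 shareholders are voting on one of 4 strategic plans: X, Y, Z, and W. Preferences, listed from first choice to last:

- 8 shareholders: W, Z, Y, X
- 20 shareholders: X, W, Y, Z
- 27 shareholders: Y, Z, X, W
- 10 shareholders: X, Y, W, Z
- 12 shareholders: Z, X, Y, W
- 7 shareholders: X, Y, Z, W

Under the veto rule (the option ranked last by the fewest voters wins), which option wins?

Last-place votes: X 8, Y 0, Z 30, W 46.
Y is ranked last by the fewest voters, so Y wins.

Y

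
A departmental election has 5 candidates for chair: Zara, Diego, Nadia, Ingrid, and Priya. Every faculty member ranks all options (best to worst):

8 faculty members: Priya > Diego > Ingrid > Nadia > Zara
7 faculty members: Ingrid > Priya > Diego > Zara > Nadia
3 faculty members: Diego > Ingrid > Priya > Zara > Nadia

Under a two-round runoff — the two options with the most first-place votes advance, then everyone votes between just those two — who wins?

Round 1 first-place votes: Zara 0, Diego 3, Nadia 0, Ingrid 7, Priya 8.
Priya and Ingrid advance.
Runoff: Priya is preferred to Ingrid by 8 voters; Ingrid by 10.
Ingrid wins the runoff.

Ingrid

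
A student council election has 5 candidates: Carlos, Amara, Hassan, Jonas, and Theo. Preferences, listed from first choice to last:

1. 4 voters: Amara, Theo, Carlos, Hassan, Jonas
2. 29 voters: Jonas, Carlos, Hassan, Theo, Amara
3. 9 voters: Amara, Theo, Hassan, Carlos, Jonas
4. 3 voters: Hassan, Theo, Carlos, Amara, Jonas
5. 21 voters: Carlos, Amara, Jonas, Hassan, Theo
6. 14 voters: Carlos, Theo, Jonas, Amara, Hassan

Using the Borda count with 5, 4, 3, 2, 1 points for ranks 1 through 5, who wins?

Carlos

Carlos: 4·3 + 29·4 + 9·2 + 3·3 + 21·5 + 14·5 = 330
Amara: 4·5 + 29·1 + 9·5 + 3·2 + 21·4 + 14·2 = 212
Hassan: 4·2 + 29·3 + 9·3 + 3·5 + 21·2 + 14·1 = 193
Jonas: 4·1 + 29·5 + 9·1 + 3·1 + 21·3 + 14·3 = 266
Theo: 4·4 + 29·2 + 9·4 + 3·4 + 21·1 + 14·4 = 199
Carlos has the highest Borda score (330).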